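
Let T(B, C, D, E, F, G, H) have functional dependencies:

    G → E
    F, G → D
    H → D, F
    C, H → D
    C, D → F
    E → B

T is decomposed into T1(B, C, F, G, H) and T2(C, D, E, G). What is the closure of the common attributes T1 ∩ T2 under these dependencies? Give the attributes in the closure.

T1 ∩ T2 = {C, G}.
G → E applies, adding E
E → B applies, adding B
Closure: {B, C, E, G}.

B, C, E, G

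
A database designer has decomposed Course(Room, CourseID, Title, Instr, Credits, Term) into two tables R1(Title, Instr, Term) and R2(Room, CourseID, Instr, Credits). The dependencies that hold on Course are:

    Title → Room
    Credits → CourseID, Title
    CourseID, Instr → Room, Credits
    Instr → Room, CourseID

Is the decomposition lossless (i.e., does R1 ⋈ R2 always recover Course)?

Yes

Common attributes: R1 ∩ R2 = {Instr}.
Closure of {Instr}: Instr → Room, CourseID applies, adding Room, CourseID; CourseID, Instr → Room, Credits applies, adding Credits; Credits → CourseID, Title applies, adding Title. So (Instr)⁺ = {Room, CourseID, Title, Instr, Credits}.
This closure contains every attribute of R2, so R1 ∩ R2 → R2. The join is lossless.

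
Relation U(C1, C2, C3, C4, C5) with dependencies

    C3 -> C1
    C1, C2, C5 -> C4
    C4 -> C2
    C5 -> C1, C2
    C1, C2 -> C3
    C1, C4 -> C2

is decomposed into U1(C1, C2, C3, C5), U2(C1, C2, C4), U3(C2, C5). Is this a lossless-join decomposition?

Chase test. Columns are C1, C2, C3, C4, C5; row i has aⱼ where attribute j ∈ Ui, else bᵢⱼ.
Initial tableau (one row per fragment):
  row 1: a1 a2 a3 b14 a5
  row 2: a1 a2 b23 a4 b25
  row 3: b31 a2 b33 b34 a5
Rows 1 and 3 agree on C5; apply C5→C1, C2 and equate their C1, C2 entries.
Rows 1 and 2 agree on C1, C2; apply C1, C2→C3 and equate their C3 entries.
Rows 1 and 3 agree on C1, C2; apply C1, C2→C3 and equate their C3 entries.
Rows 1 and 3 agree on C1, C2, C5; apply C1, C2, C5→C4 and equate their C4 entries.
No row becomes fully distinguished — the join is lossy.

No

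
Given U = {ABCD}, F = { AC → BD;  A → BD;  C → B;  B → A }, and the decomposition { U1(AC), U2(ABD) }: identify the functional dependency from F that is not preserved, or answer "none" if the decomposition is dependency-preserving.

AC → BD: restricted closure across fragments reaches BD.
A → BD lies within U2.
C → B: restricted closure across fragments reaches B.
B → A lies within U2.
Every dependency is enforceable on the fragments, so the decomposition is dependency-preserving.

none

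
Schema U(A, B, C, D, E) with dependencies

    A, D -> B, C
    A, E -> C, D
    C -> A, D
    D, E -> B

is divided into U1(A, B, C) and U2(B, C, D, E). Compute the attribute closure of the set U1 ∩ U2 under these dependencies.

U1 ∩ U2 = {B, C}.
C → A, D applies, adding A, D
Closure: {A, B, C, D}.

A, B, C, D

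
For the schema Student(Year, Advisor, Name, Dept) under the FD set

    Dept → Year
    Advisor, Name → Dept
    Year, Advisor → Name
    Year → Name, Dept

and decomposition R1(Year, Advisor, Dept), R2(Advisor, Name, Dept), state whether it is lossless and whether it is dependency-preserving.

Lossless test: (Advisor, Dept)⁺ = {Year, Advisor, Name, Dept}, which contains all of one fragment — lossless.
Dependency preservation: Year, Advisor → Name; Year → Name, Dept are not contained in any single fragment, but the restricted closure of each left-hand side across the fragments still reaches the right-hand side; the remaining FDs each lie inside some fragment. All dependencies are preserved.

lossless and dependency-preserving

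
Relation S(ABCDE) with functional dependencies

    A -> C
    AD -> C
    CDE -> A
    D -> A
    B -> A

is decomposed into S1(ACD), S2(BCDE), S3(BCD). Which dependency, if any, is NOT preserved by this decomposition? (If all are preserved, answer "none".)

B -> A

Check B → A: no single fragment contains all of {AB}, and the restricted closure of {B} across the fragments never reaches {A}.
A → C is preserved.
AD → C is preserved.
CDE → A is preserved.
D → A is preserved.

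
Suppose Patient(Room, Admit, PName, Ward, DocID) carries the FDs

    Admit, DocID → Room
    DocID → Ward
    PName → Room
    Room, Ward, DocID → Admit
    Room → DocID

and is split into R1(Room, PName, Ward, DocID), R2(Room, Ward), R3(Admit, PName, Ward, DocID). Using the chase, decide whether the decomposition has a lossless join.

Chase test. Columns are Room, Admit, PName, Ward, DocID; row i has aⱼ where attribute j ∈ Ri, else bᵢⱼ.
Initial tableau (one row per fragment):
  row 1: a1 b12 a3 a4 a5
  row 2: a1 b22 b23 a4 b25
  row 3: b31 a2 a3 a4 a5
Rows 1 and 3 agree on PName; apply PName→Room and equate their Room entries.
Rows 1 and 3 agree on Room, Ward, DocID; apply Room, Ward, DocID→Admit and equate their Admit entries.
Rows 1 and 2 agree on Room; apply Room→DocID and equate their DocID entries.
Rows 1 and 2 agree on Room, Ward, DocID; apply Room, Ward, DocID→Admit and equate their Admit entries.
Row 1 is now all distinguished symbols — the join is lossless.

Yes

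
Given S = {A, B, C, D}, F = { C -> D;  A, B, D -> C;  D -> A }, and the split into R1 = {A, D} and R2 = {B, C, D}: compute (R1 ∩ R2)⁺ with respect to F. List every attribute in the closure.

A, D

R1 ∩ R2 = {D}.
D → A applies, adding A
Closure: {A, D}.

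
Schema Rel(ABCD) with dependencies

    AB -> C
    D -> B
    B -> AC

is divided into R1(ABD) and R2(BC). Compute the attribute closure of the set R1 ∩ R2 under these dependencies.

R1 ∩ R2 = {B}.
B → AC applies, adding AC
Closure: {ABC}.

ABC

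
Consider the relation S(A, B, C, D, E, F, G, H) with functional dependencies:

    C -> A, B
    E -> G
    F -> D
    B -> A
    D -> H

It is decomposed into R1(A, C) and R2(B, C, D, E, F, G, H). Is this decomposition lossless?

Yes

Common attributes: R1 ∩ R2 = {C}.
Closure of {C}: C → A, B applies, adding A, B. So (C)⁺ = {A, B, C}.
This closure contains every attribute of R1, so R1 ∩ R2 → R1. The join is lossless.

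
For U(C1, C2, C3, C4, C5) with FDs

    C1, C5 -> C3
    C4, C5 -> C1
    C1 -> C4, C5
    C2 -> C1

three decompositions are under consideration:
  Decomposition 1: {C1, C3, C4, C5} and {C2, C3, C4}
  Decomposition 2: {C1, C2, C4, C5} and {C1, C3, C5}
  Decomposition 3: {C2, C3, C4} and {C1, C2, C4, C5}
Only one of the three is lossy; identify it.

Decomposition 1: common = {C3, C4}, closure = {C3, C4} → lossy.
Decomposition 2: common = {C1, C5}, closure = {C1, C3, C4, C5} → lossless.
Decomposition 3: common = {C2, C4}, closure = {C1, C2, C3, C4, C5} → lossless.

Decomposition 1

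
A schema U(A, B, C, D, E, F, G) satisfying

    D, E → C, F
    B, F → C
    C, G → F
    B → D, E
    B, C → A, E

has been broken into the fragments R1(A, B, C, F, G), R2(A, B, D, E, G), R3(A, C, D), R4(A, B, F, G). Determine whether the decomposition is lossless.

Chase test. Columns are A, B, C, D, E, F, G; row i has aⱼ where attribute j ∈ Ri, else bᵢⱼ.
Initial tableau (one row per fragment):
  row 1: a1 a2 a3 b14 b15 a6 a7
  row 2: a1 a2 b23 a4 a5 b26 a7
  row 3: a1 b32 a3 a4 b35 b36 b37
  row 4: a1 a2 b43 b44 b45 a6 a7
Rows 1 and 4 agree on B, F; apply B, F→C and equate their C entries.
Rows 1 and 2 agree on B; apply B→D, E and equate their D, E entries.
Rows 1 and 4 agree on B; apply B→D, E and equate their D, E entries.
Rows 1 and 2 agree on D, E; apply D, E→C, F and equate their C, F entries.
Row 1 is now all distinguished symbols — the join is lossless.

Yes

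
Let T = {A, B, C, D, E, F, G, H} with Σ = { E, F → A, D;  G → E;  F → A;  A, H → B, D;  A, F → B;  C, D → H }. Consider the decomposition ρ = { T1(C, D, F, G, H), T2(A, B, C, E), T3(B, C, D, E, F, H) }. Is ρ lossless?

Chase test. Columns are A, B, C, D, E, F, G, H; row i has aⱼ where attribute j ∈ Ti, else bᵢⱼ.
Initial tableau (one row per fragment):
  row 1: b11 b12 a3 a4 b15 a6 a7 a8
  row 2: a1 a2 a3 b24 a5 b26 b27 b28
  row 3: b31 a2 a3 a4 a5 a6 b37 a8
Rows 1 and 3 agree on F; apply F→A and equate their A entries.
Rows 1 and 3 agree on A, H; apply A, H→B, D and equate their B, D entries.
No row becomes fully distinguished — the join is lossy.

No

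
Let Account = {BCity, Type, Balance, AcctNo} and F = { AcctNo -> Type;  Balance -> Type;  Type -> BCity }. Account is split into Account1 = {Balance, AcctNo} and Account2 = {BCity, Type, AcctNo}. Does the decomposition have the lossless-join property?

Yes

Common attributes: Account1 ∩ Account2 = {AcctNo}.
Closure of {AcctNo}: AcctNo → Type applies, adding Type; Type → BCity applies, adding BCity. So (AcctNo)⁺ = {BCity, Type, AcctNo}.
This closure contains every attribute of Account2, so Account1 ∩ Account2 → Account2. The join is lossless.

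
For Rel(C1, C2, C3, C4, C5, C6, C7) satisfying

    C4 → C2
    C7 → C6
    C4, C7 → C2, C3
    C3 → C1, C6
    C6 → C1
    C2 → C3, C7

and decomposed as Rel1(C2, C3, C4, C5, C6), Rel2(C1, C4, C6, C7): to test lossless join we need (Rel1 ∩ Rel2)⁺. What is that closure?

Rel1 ∩ Rel2 = {C4, C6}.
C4 → C2 applies, adding C2
C6 → C1 applies, adding C1
C2 → C3, C7 applies, adding C3, C7
Closure: {C1, C2, C3, C4, C6, C7}.

C1, C2, C3, C4, C6, C7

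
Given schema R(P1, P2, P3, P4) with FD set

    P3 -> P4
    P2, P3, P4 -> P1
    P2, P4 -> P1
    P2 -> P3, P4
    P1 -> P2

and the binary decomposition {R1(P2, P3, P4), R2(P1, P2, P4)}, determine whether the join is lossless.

Yes

Common attributes: R1 ∩ R2 = {P2, P4}.
Closure of {P2, P4}: P2, P4 → P1 applies, adding P1; P2 → P3, P4 applies, adding P3. So (P2, P4)⁺ = {P1, P2, P3, P4}.
This closure contains every attribute of R1, so R1 ∩ R2 → R1. The join is lossless.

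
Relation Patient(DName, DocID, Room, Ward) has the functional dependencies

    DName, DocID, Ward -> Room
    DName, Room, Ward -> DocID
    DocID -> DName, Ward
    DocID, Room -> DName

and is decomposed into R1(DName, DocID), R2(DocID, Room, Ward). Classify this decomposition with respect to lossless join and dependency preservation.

lossless but not dependency-preserving

Lossless test: (DocID)⁺ = {DName, DocID, Room, Ward}, which contains all of one fragment — lossless.
Dependency preservation: the restricted closure of {DName, Room, Ward} across the fragments never reaches {DocID}, so DName, Room, Ward → DocID cannot be enforced without a join — not preserved.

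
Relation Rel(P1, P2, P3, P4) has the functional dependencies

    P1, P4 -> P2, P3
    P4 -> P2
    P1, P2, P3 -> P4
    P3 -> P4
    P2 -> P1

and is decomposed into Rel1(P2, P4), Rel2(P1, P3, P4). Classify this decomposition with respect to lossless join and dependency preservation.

Lossless test: (P4)⁺ = {P1, P2, P3, P4}, which contains all of one fragment — lossless.
Dependency preservation: the restricted closure of {P2} across the fragments never reaches {P1}, so P2 → P1 cannot be enforced without a join — not preserved.

lossless but not dependency-preserving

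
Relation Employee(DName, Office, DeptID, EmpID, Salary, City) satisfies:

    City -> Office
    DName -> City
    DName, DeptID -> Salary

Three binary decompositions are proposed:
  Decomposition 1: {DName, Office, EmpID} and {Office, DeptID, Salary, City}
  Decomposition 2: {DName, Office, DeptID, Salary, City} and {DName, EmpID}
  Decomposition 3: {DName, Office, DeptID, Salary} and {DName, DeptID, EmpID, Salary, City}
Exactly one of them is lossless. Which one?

Decomposition 3

Decomposition 1: common = {Office}, closure = {Office} → lossy.
Decomposition 2: common = {DName}, closure = {DName, Office, City} → lossy.
Decomposition 3: common = {DName, DeptID, Salary}, closure = {DName, Office, DeptID, Salary, City} → lossless.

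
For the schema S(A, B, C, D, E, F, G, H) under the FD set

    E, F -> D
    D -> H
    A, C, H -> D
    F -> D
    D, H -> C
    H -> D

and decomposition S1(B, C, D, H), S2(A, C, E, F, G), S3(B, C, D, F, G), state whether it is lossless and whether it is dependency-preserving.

Lossless test (chase): Rows 1 and 3 agree on D; apply D→H and equate their H entries. Rows 2 and 3 agree on F; apply F→D and equate their D entries. Rows 1 and 2 agree on D; apply D→H and equate their H entries. No row becomes fully distinguished — the join is lossy.
Dependency preservation: E, F → D; A, C, H → D are not contained in any single fragment, but the restricted closure of each left-hand side across the fragments still reaches the right-hand side; the remaining FDs each lie inside some fragment. All dependencies are preserved.

lossy but dependency-preserving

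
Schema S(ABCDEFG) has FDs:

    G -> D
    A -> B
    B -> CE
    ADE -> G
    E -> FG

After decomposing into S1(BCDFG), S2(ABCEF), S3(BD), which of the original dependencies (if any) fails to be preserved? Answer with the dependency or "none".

E -> FG

Check E → FG: no single fragment contains all of {EFG}, and the restricted closure of {E} across the fragments never reaches {FG}.
G → D is preserved.
A → B is preserved.
B → CE is preserved.
ADE → G is preserved.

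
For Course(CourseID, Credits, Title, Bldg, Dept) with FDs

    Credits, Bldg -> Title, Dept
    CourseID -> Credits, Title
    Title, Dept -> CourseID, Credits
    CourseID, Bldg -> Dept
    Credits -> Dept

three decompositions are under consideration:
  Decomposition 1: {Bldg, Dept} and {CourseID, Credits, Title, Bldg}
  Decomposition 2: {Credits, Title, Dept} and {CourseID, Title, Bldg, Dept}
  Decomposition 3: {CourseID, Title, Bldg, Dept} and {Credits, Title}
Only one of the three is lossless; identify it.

Decomposition 1: common = {Bldg}, closure = {Bldg} → lossy.
Decomposition 2: common = {Title, Dept}, closure = {CourseID, Credits, Title, Dept} → lossless.
Decomposition 3: common = {Title}, closure = {Title} → lossy.

Decomposition 2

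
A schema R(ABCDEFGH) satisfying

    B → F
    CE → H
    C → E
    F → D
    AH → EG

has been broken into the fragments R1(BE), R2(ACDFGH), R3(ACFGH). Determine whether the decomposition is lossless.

No

Chase test. Columns are ABCDEFGH; row i has aⱼ where attribute j ∈ Ri, else bᵢⱼ.
Initial tableau (one row per fragment):
  row 1: b11 a2 b13 b14 a5 b16 b17 b18
  row 2: a1 b22 a3 a4 b25 a6 a7 a8
  row 3: a1 b32 a3 b34 b35 a6 a7 a8
Rows 2 and 3 agree on C; apply C→E and equate their E entries.
Rows 2 and 3 agree on F; apply F→D and equate their D entries.
No row becomes fully distinguished — the join is lossy.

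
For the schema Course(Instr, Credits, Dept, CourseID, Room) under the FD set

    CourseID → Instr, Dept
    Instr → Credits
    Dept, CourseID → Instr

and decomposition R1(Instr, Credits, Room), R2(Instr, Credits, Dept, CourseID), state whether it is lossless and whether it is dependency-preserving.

Lossless test: (Instr, Credits)⁺ = {Instr, Credits}, which is a superkey of neither fragment — lossy.
Dependency preservation: every FD's attributes lie within a single fragment, so each can be enforced locally — preserved.

lossy but dependency-preserving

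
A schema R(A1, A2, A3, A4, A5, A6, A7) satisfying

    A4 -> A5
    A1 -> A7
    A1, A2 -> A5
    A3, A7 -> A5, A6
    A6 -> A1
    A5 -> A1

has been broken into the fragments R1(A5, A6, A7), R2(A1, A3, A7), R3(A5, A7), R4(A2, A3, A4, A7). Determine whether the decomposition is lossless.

No

Chase test. Columns are A1, A2, A3, A4, A5, A6, A7; row i has aⱼ where attribute j ∈ Ri, else bᵢⱼ.
Initial tableau (one row per fragment):
  row 1: b11 b12 b13 b14 a5 a6 a7
  row 2: a1 b22 a3 b24 b25 b26 a7
  row 3: b31 b32 b33 b34 a5 b36 a7
  row 4: b41 a2 a3 a4 b45 b46 a7
Rows 2 and 4 agree on A3, A7; apply A3, A7→A5, A6 and equate their A5, A6 entries.
Rows 2 and 4 agree on A6; apply A6→A1 and equate their A1 entries.
Rows 1 and 3 agree on A5; apply A5→A1 and equate their A1 entries.
No row becomes fully distinguished — the join is lossy.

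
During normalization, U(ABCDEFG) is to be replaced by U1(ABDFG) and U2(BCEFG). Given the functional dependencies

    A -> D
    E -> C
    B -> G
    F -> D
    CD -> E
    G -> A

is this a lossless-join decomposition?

Yes

Common attributes: U1 ∩ U2 = {BFG}.
Closure of {BFG}: F → D applies, adding D; G → A applies, adding A. So (BFG)⁺ = {ABDFG}.
This closure contains every attribute of U1, so U1 ∩ U2 → U1. The join is lossless.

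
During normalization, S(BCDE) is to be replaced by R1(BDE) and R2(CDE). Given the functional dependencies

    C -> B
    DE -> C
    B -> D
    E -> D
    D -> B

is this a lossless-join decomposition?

Yes

Common attributes: R1 ∩ R2 = {DE}.
Closure of {DE}: DE → C applies, adding C; D → B applies, adding B. So (DE)⁺ = {BCDE}.
This closure contains every attribute of R1, so R1 ∩ R2 → R1. The join is lossless.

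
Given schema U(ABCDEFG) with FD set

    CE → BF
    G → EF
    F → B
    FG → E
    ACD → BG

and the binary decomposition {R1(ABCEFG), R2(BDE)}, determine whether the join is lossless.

Common attributes: R1 ∩ R2 = {BE}.
No dependency enlarges {BE}, so (BE)⁺ = {BE}.
The closure contains neither all of R1 = {ABCEFG} nor all of R2 = {BDE}, so the common attributes are not a superkey of either fragment. The join is lossy.

No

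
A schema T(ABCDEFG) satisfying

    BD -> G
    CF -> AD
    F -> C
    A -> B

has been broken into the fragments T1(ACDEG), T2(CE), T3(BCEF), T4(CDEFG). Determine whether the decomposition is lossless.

Chase test. Columns are ABCDEFG; row i has aⱼ where attribute j ∈ Ti, else bᵢⱼ.
Initial tableau (one row per fragment):
  row 1: a1 b12 a3 a4 a5 b16 a7
  row 2: b21 b22 a3 b24 a5 b26 b27
  row 3: b31 a2 a3 b34 a5 a6 b37
  row 4: b41 b42 a3 a4 a5 a6 a7
Rows 3 and 4 agree on CF; apply CF→AD and equate their AD entries.
Rows 3 and 4 agree on A; apply A→B and equate their B entries.
Rows 3 and 4 agree on BD; apply BD→G and equate their G entries.
No row becomes fully distinguished — the join is lossy.

No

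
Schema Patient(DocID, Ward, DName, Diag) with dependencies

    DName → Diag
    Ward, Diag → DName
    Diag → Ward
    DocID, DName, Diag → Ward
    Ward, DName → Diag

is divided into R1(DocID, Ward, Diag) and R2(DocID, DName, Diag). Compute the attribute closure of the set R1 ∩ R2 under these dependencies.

DocID, Ward, DName, Diag

R1 ∩ R2 = {DocID, Diag}.
Diag → Ward applies, adding Ward
Ward, Diag → DName applies, adding DName
Closure: {DocID, Ward, DName, Diag}.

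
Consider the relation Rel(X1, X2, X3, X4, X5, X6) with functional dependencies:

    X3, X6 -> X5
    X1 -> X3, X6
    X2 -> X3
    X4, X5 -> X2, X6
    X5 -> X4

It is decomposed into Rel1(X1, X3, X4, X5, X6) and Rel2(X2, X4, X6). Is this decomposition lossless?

No

Common attributes: Rel1 ∩ Rel2 = {X4, X6}.
No dependency enlarges {X4, X6}, so (X4, X6)⁺ = {X4, X6}.
The closure contains neither all of Rel1 = {X1, X3, X4, X5, X6} nor all of Rel2 = {X2, X4, X6}, so the common attributes are not a superkey of either fragment. The join is lossy.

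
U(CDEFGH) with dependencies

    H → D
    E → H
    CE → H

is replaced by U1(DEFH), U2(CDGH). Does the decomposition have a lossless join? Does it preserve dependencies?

lossy but dependency-preserving

Lossless test: (DH)⁺ = {DH}, which is a superkey of neither fragment — lossy.
Dependency preservation: CE → H is not contained in any single fragment, but the restricted closure of its left-hand side across the fragments still reaches the right-hand side; the remaining FDs each lie inside some fragment. All dependencies are preserved.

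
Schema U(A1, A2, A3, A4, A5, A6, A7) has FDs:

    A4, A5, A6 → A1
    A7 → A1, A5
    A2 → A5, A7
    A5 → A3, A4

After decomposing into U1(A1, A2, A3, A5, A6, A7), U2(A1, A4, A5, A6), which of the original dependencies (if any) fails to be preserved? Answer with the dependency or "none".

none

A4, A5, A6 → A1 lies within U2.
A7 → A1, A5 lies within U1.
A2 → A5, A7 lies within U1.
A5 → A3, A4: restricted closure across fragments reaches A3, A4.
Every dependency is enforceable on the fragments, so the decomposition is dependency-preserving.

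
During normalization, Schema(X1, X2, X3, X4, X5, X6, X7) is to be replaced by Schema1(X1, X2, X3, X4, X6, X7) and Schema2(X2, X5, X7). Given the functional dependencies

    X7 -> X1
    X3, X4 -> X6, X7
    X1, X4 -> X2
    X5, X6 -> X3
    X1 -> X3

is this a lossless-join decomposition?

Common attributes: Schema1 ∩ Schema2 = {X2, X7}.
Closure of {X2, X7}: X7 → X1 applies, adding X1; X1 → X3 applies, adding X3. So (X2, X7)⁺ = {X1, X2, X3, X7}.
The closure contains neither all of Schema1 = {X1, X2, X3, X4, X6, X7} nor all of Schema2 = {X2, X5, X7}, so the common attributes are not a superkey of either fragment. The join is lossy.

No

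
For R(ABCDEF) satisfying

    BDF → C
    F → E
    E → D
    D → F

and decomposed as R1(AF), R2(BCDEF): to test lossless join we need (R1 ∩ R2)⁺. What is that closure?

R1 ∩ R2 = {F}.
F → E applies, adding E
E → D applies, adding D
Closure: {DEF}.

DEF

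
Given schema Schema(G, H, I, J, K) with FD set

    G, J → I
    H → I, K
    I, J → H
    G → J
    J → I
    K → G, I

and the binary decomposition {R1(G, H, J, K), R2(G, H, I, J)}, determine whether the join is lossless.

Yes

Common attributes: R1 ∩ R2 = {G, H, J}.
Closure of {G, H, J}: G, J → I applies, adding I; H → I, K applies, adding K. So (G, H, J)⁺ = {G, H, I, J, K}.
This closure contains every attribute of R1, so R1 ∩ R2 → R1. The join is lossless.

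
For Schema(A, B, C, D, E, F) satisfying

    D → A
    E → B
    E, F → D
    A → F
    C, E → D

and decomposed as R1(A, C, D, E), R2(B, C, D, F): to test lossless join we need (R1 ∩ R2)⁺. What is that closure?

R1 ∩ R2 = {C, D}.
D → A applies, adding A
A → F applies, adding F
Closure: {A, C, D, F}.

A, C, D, F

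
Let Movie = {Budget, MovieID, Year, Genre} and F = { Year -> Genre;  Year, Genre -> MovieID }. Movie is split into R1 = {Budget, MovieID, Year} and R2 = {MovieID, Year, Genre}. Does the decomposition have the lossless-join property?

Common attributes: R1 ∩ R2 = {MovieID, Year}.
Closure of {MovieID, Year}: Year → Genre applies, adding Genre. So (MovieID, Year)⁺ = {MovieID, Year, Genre}.
This closure contains every attribute of R2, so R1 ∩ R2 → R2. The join is lossless.

Yes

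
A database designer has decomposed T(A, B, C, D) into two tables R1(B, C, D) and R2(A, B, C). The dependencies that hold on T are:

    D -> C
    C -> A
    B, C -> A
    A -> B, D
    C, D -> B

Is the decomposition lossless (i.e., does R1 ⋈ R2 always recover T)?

Yes

Common attributes: R1 ∩ R2 = {B, C}.
Closure of {B, C}: C → A applies, adding A; A → B, D applies, adding D. So (B, C)⁺ = {A, B, C, D}.
This closure contains every attribute of R1, so R1 ∩ R2 → R1. The join is lossless.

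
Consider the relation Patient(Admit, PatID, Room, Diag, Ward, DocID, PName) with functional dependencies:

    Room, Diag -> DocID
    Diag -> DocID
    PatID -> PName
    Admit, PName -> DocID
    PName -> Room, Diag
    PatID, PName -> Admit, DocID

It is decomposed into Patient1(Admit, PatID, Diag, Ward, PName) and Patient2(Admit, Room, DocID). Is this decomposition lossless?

No

Common attributes: Patient1 ∩ Patient2 = {Admit}.
No dependency enlarges {Admit}, so (Admit)⁺ = {Admit}.
The closure contains neither all of Patient1 = {Admit, PatID, Diag, Ward, PName} nor all of Patient2 = {Admit, Room, DocID}, so the common attributes are not a superkey of either fragment. The join is lossy.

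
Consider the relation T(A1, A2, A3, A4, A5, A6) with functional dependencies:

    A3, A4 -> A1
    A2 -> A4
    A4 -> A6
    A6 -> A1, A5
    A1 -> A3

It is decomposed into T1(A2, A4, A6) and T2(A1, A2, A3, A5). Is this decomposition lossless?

Yes

Common attributes: T1 ∩ T2 = {A2}.
Closure of {A2}: A2 → A4 applies, adding A4; A4 → A6 applies, adding A6; A6 → A1, A5 applies, adding A1, A5; A1 → A3 applies, adding A3. So (A2)⁺ = {A1, A2, A3, A4, A5, A6}.
This closure contains every attribute of T1, so T1 ∩ T2 → T1. The join is lossless.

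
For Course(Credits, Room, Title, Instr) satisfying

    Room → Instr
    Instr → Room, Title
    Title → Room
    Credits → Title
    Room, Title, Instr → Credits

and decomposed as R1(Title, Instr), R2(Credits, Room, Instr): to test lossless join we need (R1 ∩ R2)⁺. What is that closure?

R1 ∩ R2 = {Instr}.
Instr → Room, Title applies, adding Room, Title
Room, Title, Instr → Credits applies, adding Credits
Closure: {Credits, Room, Title, Instr}.

Credits, Room, Title, Instr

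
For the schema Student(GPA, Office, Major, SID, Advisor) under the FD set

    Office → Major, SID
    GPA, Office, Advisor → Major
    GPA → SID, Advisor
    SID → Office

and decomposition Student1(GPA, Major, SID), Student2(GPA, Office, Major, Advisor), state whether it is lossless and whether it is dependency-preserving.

lossless but not dependency-preserving

Lossless test: (GPA, Major)⁺ = {GPA, Office, Major, SID, Advisor}, which contains all of one fragment — lossless.
Dependency preservation: the restricted closure of {Office} across the fragments never reaches {Major, SID}, so Office → Major, SID cannot be enforced without a join — not preserved.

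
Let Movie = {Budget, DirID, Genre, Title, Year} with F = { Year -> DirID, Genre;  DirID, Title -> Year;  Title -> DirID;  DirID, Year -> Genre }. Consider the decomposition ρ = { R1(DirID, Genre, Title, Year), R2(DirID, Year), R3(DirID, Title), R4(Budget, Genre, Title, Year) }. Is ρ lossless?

Yes

Chase test. Columns are Budget, DirID, Genre, Title, Year; row i has aⱼ where attribute j ∈ Ri, else bᵢⱼ.
Initial tableau (one row per fragment):
  row 1: b11 a2 a3 a4 a5
  row 2: b21 a2 b23 b24 a5
  row 3: b31 a2 b33 a4 b35
  row 4: a1 b42 a3 a4 a5
Rows 1 and 2 agree on Year; apply Year→DirID, Genre and equate their DirID, Genre entries.
Rows 1 and 4 agree on Year; apply Year→DirID, Genre and equate their DirID, Genre entries.
Rows 1 and 3 agree on DirID, Title; apply DirID, Title→Year and equate their Year entries.
Rows 1 and 3 agree on DirID, Year; apply DirID, Year→Genre and equate their Genre entries.
Row 4 is now all distinguished symbols — the join is lossless.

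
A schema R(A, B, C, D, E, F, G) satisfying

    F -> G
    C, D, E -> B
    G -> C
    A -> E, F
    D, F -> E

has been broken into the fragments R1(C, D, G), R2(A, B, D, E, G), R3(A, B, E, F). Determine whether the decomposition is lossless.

Yes

Chase test. Columns are A, B, C, D, E, F, G; row i has aⱼ where attribute j ∈ Ri, else bᵢⱼ.
Initial tableau (one row per fragment):
  row 1: b11 b12 a3 a4 b15 b16 a7
  row 2: a1 a2 b23 a4 a5 b26 a7
  row 3: a1 a2 b33 b34 a5 a6 b37
Rows 1 and 2 agree on G; apply G→C and equate their C entries.
Rows 2 and 3 agree on A; apply A→E, F and equate their E, F entries.
Rows 2 and 3 agree on F; apply F→G and equate their G entries.
Rows 1 and 3 agree on G; apply G→C and equate their C entries.
Row 2 is now all distinguished symbols — the join is lossless.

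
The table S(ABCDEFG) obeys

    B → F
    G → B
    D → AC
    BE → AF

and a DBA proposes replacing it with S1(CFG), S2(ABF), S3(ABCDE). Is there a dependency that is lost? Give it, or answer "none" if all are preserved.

Check G → B: no single fragment contains all of {BG}, and the restricted closure of {G} across the fragments never reaches {B}.
B → F is preserved.
D → AC is preserved.
BE → AF is preserved.

G → B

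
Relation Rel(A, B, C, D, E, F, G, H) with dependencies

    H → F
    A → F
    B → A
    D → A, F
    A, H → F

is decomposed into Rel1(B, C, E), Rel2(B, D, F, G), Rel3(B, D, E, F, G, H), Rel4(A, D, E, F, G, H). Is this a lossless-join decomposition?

Chase test. Columns are A, B, C, D, E, F, G, H; row i has aⱼ where attribute j ∈ Reli, else bᵢⱼ.
Initial tableau (one row per fragment):
  row 1: b11 a2 a3 b14 a5 b16 b17 b18
  row 2: b21 a2 b23 a4 b25 a6 a7 b28
  row 3: b31 a2 b33 a4 a5 a6 a7 a8
  row 4: a1 b42 b43 a4 a5 a6 a7 a8
Rows 1 and 2 agree on B; apply B→A and equate their A entries.
Rows 1 and 3 agree on B; apply B→A and equate their A entries.
Rows 2 and 4 agree on D; apply D→A, F and equate their A, F entries.
Rows 1 and 2 agree on A; apply A→F and equate their F entries.
No row becomes fully distinguished — the join is lossy.

No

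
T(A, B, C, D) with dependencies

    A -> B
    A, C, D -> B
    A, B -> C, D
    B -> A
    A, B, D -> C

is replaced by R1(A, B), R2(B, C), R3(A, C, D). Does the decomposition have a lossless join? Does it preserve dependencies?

lossless and dependency-preserving

Lossless test (chase): Rows 1 and 3 agree on A; apply A→B and equate their B entries. Rows 1 and 3 agree on A, B; apply A, B→C, D and equate their C, D entries. Rows 1 and 2 agree on B; apply B→A and equate their A entries. Rows 1 and 2 agree on A, B; apply A, B→C, D and equate their C, D entries. Row 1 is now all distinguished symbols — the join is lossless.
Dependency preservation: A, C, D → B; A, B → C, D; A, B, D → C are not contained in any single fragment, but the restricted closure of each left-hand side across the fragments still reaches the right-hand side; the remaining FDs each lie inside some fragment. All dependencies are preserved.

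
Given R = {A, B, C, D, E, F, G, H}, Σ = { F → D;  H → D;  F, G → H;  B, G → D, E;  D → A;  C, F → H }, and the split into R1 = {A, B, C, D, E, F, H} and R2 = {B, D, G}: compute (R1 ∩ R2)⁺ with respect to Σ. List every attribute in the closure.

R1 ∩ R2 = {B, D}.
D → A applies, adding A
Closure: {A, B, D}.

A, B, D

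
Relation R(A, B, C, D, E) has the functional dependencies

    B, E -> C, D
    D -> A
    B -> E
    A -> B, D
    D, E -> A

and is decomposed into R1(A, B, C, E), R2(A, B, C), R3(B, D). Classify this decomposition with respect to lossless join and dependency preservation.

lossless and dependency-preserving

Lossless test (chase): Rows 1 and 2 agree on B; apply B→E and equate their E entries. Rows 1 and 3 agree on B; apply B→E and equate their E entries. Rows 1 and 2 agree on A; apply A→B, D and equate their B, D entries. Rows 1 and 3 agree on B, E; apply B, E→C, D and equate their C, D entries. Rows 1 and 3 agree on D; apply D→A and equate their A entries. Row 1 is now all distinguished symbols — the join is lossless.
Dependency preservation: B, E → C, D; D → A; A → B, D; D, E → A are not contained in any single fragment, but the restricted closure of each left-hand side across the fragments still reaches the right-hand side; the remaining FDs each lie inside some fragment. All dependencies are preserved.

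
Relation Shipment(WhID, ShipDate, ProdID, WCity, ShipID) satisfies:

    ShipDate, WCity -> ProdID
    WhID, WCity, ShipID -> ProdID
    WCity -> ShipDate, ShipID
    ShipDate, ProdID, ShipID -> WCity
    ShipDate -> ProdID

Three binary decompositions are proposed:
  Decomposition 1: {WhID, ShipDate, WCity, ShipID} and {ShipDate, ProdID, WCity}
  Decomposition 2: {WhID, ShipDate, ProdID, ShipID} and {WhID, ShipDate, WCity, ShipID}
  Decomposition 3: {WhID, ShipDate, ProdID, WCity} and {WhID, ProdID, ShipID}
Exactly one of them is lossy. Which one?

Decomposition 3

Decomposition 1: common = {ShipDate, WCity}, closure = {ShipDate, ProdID, WCity, ShipID} → lossless.
Decomposition 2: common = {WhID, ShipDate, ShipID}, closure = {WhID, ShipDate, ProdID, WCity, ShipID} → lossless.
Decomposition 3: common = {WhID, ProdID}, closure = {WhID, ProdID} → lossy.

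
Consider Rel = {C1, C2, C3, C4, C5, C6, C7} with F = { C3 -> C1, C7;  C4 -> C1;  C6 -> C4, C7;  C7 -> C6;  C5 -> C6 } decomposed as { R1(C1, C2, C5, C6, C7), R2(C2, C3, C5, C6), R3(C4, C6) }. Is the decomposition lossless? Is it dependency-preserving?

Lossless test (chase): Rows 1 and 2 agree on C6; apply C6→C4, C7 and equate their C4, C7 entries. Rows 1 and 3 agree on C6; apply C6→C4, C7 and equate their C4, C7 entries. Rows 1 and 2 agree on C4; apply C4→C1 and equate their C1 entries. Rows 1 and 3 agree on C4; apply C4→C1 and equate their C1 entries. Row 2 is now all distinguished symbols — the join is lossless.
Dependency preservation: the restricted closure of {C4} across the fragments never reaches {C1}, so C4 → C1 cannot be enforced without a join — not preserved.

lossless but not dependency-preserving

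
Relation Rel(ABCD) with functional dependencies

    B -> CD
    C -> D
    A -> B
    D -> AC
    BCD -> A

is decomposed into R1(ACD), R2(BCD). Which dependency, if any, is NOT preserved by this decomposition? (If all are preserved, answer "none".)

B → CD lies within R2.
C → D lies within R1.
A → B: restricted closure across fragments reaches B.
D → AC lies within R1.
BCD → A: restricted closure across fragments reaches A.
Every dependency is enforceable on the fragments, so the decomposition is dependency-preserving.

none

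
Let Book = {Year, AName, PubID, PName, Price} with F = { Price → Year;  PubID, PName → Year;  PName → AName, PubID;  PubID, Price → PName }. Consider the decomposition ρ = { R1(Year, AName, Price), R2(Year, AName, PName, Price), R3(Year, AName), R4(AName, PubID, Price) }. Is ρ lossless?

No

Chase test. Columns are Year, AName, PubID, PName, Price; row i has aⱼ where attribute j ∈ Ri, else bᵢⱼ.
Initial tableau (one row per fragment):
  row 1: a1 a2 b13 b14 a5
  row 2: a1 a2 b23 a4 a5
  row 3: a1 a2 b33 b34 b35
  row 4: b41 a2 a3 b44 a5
Rows 1 and 4 agree on Price; apply Price→Year and equate their Year entries.
No row becomes fully distinguished — the join is lossy.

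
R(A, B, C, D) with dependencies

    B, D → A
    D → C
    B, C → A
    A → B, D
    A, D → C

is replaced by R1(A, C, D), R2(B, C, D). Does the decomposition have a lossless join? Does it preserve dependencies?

lossy and not dependency-preserving

Lossless test: (C, D)⁺ = {C, D}, which is a superkey of neither fragment — lossy.
Dependency preservation: the restricted closure of {B, D} across the fragments never reaches {A}, so B, D → A cannot be enforced without a join — not preserved.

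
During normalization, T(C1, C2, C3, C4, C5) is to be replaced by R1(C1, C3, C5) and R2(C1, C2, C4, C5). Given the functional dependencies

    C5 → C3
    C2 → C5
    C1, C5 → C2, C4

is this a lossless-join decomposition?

Yes

Common attributes: R1 ∩ R2 = {C1, C5}.
Closure of {C1, C5}: C5 → C3 applies, adding C3; C1, C5 → C2, C4 applies, adding C2, C4. So (C1, C5)⁺ = {C1, C2, C3, C4, C5}.
This closure contains every attribute of R1, so R1 ∩ R2 → R1. The join is lossless.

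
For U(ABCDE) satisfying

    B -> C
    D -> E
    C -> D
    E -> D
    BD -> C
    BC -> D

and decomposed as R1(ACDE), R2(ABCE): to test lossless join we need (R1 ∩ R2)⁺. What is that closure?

ACDE

R1 ∩ R2 = {ACE}.
C → D applies, adding D
Closure: {ACDE}.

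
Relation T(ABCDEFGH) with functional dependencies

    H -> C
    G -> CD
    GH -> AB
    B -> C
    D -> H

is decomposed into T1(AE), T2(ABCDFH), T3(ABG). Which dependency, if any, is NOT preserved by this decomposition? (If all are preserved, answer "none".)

G -> CD

Check G → CD: no single fragment contains all of {CDG}, and the restricted closure of {G} across the fragments never reaches {CD}.
H → C is preserved.
GH → AB is preserved.
B → C is preserved.
D → H is preserved.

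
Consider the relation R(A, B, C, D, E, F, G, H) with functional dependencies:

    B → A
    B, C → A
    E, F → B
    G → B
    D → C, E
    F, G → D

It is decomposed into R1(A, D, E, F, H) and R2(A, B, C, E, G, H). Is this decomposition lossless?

No

Common attributes: R1 ∩ R2 = {A, E, H}.
No dependency enlarges {A, E, H}, so (A, E, H)⁺ = {A, E, H}.
The closure contains neither all of R1 = {A, D, E, F, H} nor all of R2 = {A, B, C, E, G, H}, so the common attributes are not a superkey of either fragment. The join is lossy.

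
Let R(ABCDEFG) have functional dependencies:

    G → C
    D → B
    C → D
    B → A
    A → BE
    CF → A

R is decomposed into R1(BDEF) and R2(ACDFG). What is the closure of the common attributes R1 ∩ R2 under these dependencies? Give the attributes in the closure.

ABDEF

R1 ∩ R2 = {DF}.
D → B applies, adding B
B → A applies, adding A
A → BE applies, adding E
Closure: {ABDEF}.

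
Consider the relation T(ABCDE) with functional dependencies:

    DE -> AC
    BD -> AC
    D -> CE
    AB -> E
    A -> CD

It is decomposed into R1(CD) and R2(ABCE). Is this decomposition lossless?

Common attributes: R1 ∩ R2 = {C}.
No dependency enlarges {C}, so (C)⁺ = {C}.
The closure contains neither all of R1 = {CD} nor all of R2 = {ABCE}, so the common attributes are not a superkey of either fragment. The join is lossy.

No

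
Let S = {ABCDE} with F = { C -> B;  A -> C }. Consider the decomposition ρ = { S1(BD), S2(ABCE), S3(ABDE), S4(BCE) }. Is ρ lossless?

Chase test. Columns are ABCDE; row i has aⱼ where attribute j ∈ Si, else bᵢⱼ.
Initial tableau (one row per fragment):
  row 1: b11 a2 b13 a4 b15
  row 2: a1 a2 a3 b24 a5
  row 3: a1 a2 b33 a4 a5
  row 4: b41 a2 a3 b44 a5
Rows 2 and 3 agree on A; apply A→C and equate their C entries.
Row 3 is now all distinguished symbols — the join is lossless.

Yes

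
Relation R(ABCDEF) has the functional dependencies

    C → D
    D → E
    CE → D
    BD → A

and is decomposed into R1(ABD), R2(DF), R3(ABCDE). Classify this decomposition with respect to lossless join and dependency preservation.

Lossless test (chase): Rows 1 and 2 agree on D; apply D→E and equate their E entries. Rows 1 and 3 agree on D; apply D→E and equate their E entries. No row becomes fully distinguished — the join is lossy.
Dependency preservation: every FD's attributes lie within a single fragment, so each can be enforced locally — preserved.

lossy but dependency-preserving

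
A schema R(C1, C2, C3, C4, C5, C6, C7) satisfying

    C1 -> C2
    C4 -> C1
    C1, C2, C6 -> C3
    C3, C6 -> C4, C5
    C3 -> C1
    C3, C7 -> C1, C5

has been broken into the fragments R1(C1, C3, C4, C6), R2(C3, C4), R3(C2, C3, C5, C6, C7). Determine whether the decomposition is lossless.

Yes

Chase test. Columns are C1, C2, C3, C4, C5, C6, C7; row i has aⱼ where attribute j ∈ Ri, else bᵢⱼ.
Initial tableau (one row per fragment):
  row 1: a1 b12 a3 a4 b15 a6 b17
  row 2: b21 b22 a3 a4 b25 b26 b27
  row 3: b31 a2 a3 b34 a5 a6 a7
Rows 1 and 2 agree on C4; apply C4→C1 and equate their C1 entries.
Rows 1 and 3 agree on C3, C6; apply C3, C6→C4, C5 and equate their C4, C5 entries.
Rows 1 and 3 agree on C3; apply C3→C1 and equate their C1 entries.
Rows 1 and 2 agree on C1; apply C1→C2 and equate their C2 entries.
Rows 1 and 3 agree on C1; apply C1→C2 and equate their C2 entries.
Row 3 is now all distinguished symbols — the join is lossless.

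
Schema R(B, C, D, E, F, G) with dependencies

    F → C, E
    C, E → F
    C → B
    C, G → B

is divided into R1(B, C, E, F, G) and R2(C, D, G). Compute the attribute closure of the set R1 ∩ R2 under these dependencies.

B, C, G

R1 ∩ R2 = {C, G}.
C → B applies, adding B
Closure: {B, C, G}.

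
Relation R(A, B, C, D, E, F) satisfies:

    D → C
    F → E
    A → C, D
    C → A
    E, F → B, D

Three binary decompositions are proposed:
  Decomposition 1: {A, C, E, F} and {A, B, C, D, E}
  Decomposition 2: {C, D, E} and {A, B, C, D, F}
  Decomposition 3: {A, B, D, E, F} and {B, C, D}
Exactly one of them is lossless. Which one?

Decomposition 3

Decomposition 1: common = {A, C, E}, closure = {A, C, D, E} → lossy.
Decomposition 2: common = {C, D}, closure = {A, C, D} → lossy.
Decomposition 3: common = {B, D}, closure = {A, B, C, D} → lossless.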